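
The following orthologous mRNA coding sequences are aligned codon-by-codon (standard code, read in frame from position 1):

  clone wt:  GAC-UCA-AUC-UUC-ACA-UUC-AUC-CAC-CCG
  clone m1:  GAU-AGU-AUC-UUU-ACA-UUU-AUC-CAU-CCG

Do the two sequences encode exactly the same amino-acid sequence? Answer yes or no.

Codon 1: GAC Asp / GAU Asp — synonymous.
Codon 2: UCA Ser / AGU Ser — synonymous.
Codon 3: AUC Ile / AUC Ile — identical.
Codon 4: UUC Phe / UUU Phe — synonymous.
Codon 5: ACA Thr / ACA Thr — identical.
Codon 6: UUC Phe / UUU Phe — synonymous.
Codon 7: AUC Ile / AUC Ile — identical.
Codon 8: CAC His / CAU His — synonymous.
Codon 9: CCG Pro / CCG Pro — identical.
Nonsynonymous differences: 0 → same protein.

yes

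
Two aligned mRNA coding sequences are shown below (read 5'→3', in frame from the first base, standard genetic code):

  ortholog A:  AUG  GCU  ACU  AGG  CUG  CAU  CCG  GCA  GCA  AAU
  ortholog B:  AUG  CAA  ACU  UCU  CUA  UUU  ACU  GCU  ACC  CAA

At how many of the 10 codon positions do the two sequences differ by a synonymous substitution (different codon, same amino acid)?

Codon 1: AUG Met / AUG Met — identical.
Codon 2: GCU Ala / CAA Gln — nonsynonymous.
Codon 3: ACU Thr / ACU Thr — identical.
Codon 4: AGG Arg / UCU Ser — nonsynonymous.
Codon 5: CUG Leu / CUA Leu — synonymous.
Codon 6: CAU His / UUU Phe — nonsynonymous.
Codon 7: CCG Pro / ACU Thr — nonsynonymous.
Codon 8: GCA Ala / GCU Ala — synonymous.
Codon 9: GCA Ala / ACC Thr — nonsynonymous.
Codon 10: AAU Asn / CAA Gln — nonsynonymous.
Synonymous differences: 2.

2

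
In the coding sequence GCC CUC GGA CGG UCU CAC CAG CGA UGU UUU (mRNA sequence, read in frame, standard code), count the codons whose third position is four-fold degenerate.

6

Codon 1 GCC (Ala): third position 4-fold.
Codon 2 CUC (Leu): third position 4-fold.
Codon 3 GGA (Gly): third position 4-fold.
Codon 4 CGG (Arg): third position 4-fold.
Codon 5 UCU (Ser): third position 4-fold.
Codon 6 CAC (His): third position 2-fold.
Codon 7 CAG (Gln): third position 2-fold.
Codon 8 CGA (Arg): third position 4-fold.
Codon 9 UGU (Cys): third position 2-fold.
Codon 10 UUU (Phe): third position 2-fold.
Four-fold degenerate third positions: 6.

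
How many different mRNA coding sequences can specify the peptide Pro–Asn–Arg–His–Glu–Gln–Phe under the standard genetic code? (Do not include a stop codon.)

Pro: 4 codons.
Asn: 2 codons.
Arg: 6 codons.
His: 2 codons.
Glu: 2 codons.
Gln: 2 codons.
Phe: 2 codons.
4 × 2 × 6 × 2 × 2 × 2 × 2 = 768.

768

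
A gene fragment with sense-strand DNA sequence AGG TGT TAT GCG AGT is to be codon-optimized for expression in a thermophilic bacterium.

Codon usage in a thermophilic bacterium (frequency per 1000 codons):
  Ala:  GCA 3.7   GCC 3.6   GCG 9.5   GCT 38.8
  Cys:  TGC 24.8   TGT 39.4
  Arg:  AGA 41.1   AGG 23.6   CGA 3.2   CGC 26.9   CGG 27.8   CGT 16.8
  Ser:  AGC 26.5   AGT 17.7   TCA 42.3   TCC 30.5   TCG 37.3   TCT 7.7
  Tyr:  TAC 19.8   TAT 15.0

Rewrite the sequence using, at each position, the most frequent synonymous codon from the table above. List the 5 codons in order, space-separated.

AGA TGT TAC GCT TCA

Codon 1 (Arg): best is AGA at 41.1.
Codon 2 (Cys): best is TGT at 39.4.
Codon 3 (Tyr): best is TAC at 19.8.
Codon 4 (Ala): best is GCT at 38.8.
Codon 5 (Ser): best is TCA at 42.3.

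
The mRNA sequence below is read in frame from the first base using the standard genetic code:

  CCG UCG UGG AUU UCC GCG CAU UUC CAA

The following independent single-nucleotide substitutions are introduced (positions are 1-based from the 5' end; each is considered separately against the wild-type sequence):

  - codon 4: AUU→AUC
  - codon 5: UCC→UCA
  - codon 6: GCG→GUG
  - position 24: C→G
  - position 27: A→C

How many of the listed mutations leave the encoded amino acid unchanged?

2

Codon 4: AUU (Ile) → AUC (Ile) — synonymous.
Codon 5: UCC (Ser) → UCA (Ser) — synonymous.
Codon 6: GCG (Ala) → GUG (Val) — missense.
Codon 8: UUC (Phe) → UUG (Leu) — missense.
Codon 9: CAA (Gln) → CAC (His) — missense.
Synonymous: 2 of 5.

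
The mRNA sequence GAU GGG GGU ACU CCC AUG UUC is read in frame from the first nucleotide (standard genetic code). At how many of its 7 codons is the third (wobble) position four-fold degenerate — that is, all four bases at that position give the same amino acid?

Codon 1 GAU (Asp): third position 2-fold.
Codon 2 GGG (Gly): third position 4-fold.
Codon 3 GGU (Gly): third position 4-fold.
Codon 4 ACU (Thr): third position 4-fold.
Codon 5 CCC (Pro): third position 4-fold.
Codon 6 AUG (Met): third position 1-fold.
Codon 7 UUC (Phe): third position 2-fold.
Four-fold degenerate third positions: 4.

4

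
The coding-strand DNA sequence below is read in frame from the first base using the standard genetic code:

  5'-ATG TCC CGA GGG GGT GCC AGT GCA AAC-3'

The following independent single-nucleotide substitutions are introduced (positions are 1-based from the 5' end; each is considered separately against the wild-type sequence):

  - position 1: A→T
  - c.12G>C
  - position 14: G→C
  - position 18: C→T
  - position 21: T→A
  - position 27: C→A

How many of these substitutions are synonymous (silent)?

Codon 1: ATG (Met) → TTG (Leu) — missense.
Codon 4: GGG (Gly) → GGC (Gly) — synonymous.
Codon 5: GGT (Gly) → GCT (Ala) — missense.
Codon 6: GCC (Ala) → GCT (Ala) — synonymous.
Codon 7: AGT (Ser) → AGA (Arg) — missense.
Codon 9: AAC (Asn) → AAA (Lys) — missense.
Synonymous: 2 of 6.

2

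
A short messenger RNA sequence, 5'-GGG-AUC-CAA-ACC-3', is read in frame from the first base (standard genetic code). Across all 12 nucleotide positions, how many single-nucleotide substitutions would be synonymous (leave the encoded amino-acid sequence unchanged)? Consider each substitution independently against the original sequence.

Codon 1 (GGG, Gly): 3 synonymous substitutions.
Codon 2 (AUC, Ile): 2 synonymous substitutions.
Codon 3 (CAA, Gln): 1 synonymous substitution.
Codon 4 (ACC, Thr): 3 synonymous substitutions.
Total: 3 + 2 + 1 + 3 = 9.

9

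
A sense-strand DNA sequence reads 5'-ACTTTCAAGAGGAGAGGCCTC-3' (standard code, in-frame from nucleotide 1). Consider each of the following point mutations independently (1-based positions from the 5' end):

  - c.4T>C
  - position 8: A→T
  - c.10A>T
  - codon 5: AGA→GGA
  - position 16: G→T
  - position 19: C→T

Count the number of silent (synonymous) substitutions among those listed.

0

Codon 2: TTC (Phe) → CTC (Leu) — missense.
Codon 3: AAG (Lys) → ATG (Met) — missense.
Codon 4: AGG (Arg) → TGG (Trp) — missense.
Codon 5: AGA (Arg) → GGA (Gly) — missense.
Codon 6: GGC (Gly) → TGC (Cys) — missense.
Codon 7: CTC (Leu) → TTC (Phe) — missense.
Synonymous: 0 of 6.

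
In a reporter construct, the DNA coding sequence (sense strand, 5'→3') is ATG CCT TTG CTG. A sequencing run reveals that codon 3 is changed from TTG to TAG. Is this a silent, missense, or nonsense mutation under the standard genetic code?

nonsense

Position 8 falls in codon 3: TTG → Leu.
After the substitution the codon is TAG → Stop.
The new codon is a stop codon, so this is a nonsense mutation.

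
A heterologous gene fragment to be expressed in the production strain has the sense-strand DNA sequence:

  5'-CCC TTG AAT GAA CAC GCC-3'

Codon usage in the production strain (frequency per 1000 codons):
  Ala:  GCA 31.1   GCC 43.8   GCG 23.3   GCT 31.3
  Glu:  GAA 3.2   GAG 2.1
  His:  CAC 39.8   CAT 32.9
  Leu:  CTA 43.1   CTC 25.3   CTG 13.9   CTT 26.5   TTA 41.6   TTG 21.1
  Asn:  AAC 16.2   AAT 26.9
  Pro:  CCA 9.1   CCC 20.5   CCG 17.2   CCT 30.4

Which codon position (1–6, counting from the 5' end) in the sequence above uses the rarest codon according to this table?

Codon 1 CCC (Pro): 20.5 per 1000.
Codon 2 TTG (Leu): 21.1 per 1000.
Codon 3 AAT (Asn): 26.9 per 1000.
Codon 4 GAA (Glu): 3.2 per 1000.
Codon 5 CAC (His): 39.8 per 1000.
Codon 6 GCC (Ala): 43.8 per 1000.
Lowest frequency is 3.2 at codon 4.

4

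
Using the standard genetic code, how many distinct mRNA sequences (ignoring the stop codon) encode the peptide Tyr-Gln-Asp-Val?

32

Tyr: 2 codons.
Gln: 2 codons.
Asp: 2 codons.
Val: 4 codons.
2 × 2 × 2 × 4 = 32.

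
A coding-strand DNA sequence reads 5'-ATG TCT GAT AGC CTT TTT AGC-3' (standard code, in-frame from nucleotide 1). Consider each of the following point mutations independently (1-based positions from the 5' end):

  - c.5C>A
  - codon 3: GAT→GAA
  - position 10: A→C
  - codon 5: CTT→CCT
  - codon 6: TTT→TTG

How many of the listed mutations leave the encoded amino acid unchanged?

Codon 2: TCT (Ser) → TAT (Tyr) — missense.
Codon 3: GAT (Asp) → GAA (Glu) — missense.
Codon 4: AGC (Ser) → CGC (Arg) — missense.
Codon 5: CTT (Leu) → CCT (Pro) — missense.
Codon 6: TTT (Phe) → TTG (Leu) — missense.
Synonymous: 0 of 5.

0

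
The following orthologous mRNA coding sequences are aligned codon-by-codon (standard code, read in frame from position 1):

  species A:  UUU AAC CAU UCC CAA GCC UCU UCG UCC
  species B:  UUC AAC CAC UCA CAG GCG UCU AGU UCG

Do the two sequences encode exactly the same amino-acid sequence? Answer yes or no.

Codon 1: UUU Phe / UUC Phe — synonymous.
Codon 2: AAC Asn / AAC Asn — identical.
Codon 3: CAU His / CAC His — synonymous.
Codon 4: UCC Ser / UCA Ser — synonymous.
Codon 5: CAA Gln / CAG Gln — synonymous.
Codon 6: GCC Ala / GCG Ala — synonymous.
Codon 7: UCU Ser / UCU Ser — identical.
Codon 8: UCG Ser / AGU Ser — synonymous.
Codon 9: UCC Ser / UCG Ser — synonymous.
Nonsynonymous differences: 0 → same protein.

yes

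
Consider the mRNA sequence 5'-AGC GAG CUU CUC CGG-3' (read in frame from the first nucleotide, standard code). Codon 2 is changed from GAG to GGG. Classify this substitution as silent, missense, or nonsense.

Position 5 falls in codon 2: GAG → Glu.
After the substitution the codon is GGG → Gly.
Glu ≠ Gly, so this is a missense mutation.

missense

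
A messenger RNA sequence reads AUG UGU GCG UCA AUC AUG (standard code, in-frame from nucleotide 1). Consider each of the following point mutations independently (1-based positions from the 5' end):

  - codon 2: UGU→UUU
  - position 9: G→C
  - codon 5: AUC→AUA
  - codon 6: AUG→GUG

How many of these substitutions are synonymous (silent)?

Codon 2: UGU (Cys) → UUU (Phe) — missense.
Codon 3: GCG (Ala) → GCC (Ala) — synonymous.
Codon 5: AUC (Ile) → AUA (Ile) — synonymous.
Codon 6: AUG (Met) → GUG (Val) — missense.
Synonymous: 2 of 4.

2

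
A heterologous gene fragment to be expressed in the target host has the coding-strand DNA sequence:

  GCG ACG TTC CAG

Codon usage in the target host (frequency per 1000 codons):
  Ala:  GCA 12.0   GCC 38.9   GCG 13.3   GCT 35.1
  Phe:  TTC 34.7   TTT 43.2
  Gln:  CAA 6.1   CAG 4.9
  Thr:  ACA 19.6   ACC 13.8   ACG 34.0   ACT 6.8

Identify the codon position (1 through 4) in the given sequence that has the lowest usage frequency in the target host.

Codon 1 GCG (Ala): 13.3 per 1000.
Codon 2 ACG (Thr): 34.0 per 1000.
Codon 3 TTC (Phe): 34.7 per 1000.
Codon 4 CAG (Gln): 4.9 per 1000.
Lowest frequency is 4.9 at codon 4.

4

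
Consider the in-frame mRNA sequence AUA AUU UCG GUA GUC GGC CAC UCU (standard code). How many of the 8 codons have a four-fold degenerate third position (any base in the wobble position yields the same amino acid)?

5

Codon 1 AUA (Ile): third position 3-fold.
Codon 2 AUU (Ile): third position 3-fold.
Codon 3 UCG (Ser): third position 4-fold.
Codon 4 GUA (Val): third position 4-fold.
Codon 5 GUC (Val): third position 4-fold.
Codon 6 GGC (Gly): third position 4-fold.
Codon 7 CAC (His): third position 2-fold.
Codon 8 UCU (Ser): third position 4-fold.
Four-fold degenerate third positions: 5.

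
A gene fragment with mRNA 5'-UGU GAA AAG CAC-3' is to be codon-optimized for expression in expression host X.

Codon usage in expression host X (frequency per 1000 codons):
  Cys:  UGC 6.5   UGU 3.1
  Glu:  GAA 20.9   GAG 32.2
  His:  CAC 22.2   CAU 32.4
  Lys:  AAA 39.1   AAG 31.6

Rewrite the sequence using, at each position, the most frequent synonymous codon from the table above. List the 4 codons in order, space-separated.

Codon 1 (Cys): best is UGC at 6.5.
Codon 2 (Glu): best is GAG at 32.2.
Codon 3 (Lys): best is AAA at 39.1.
Codon 4 (His): best is CAU at 32.4.

UGC GAG AAA CAU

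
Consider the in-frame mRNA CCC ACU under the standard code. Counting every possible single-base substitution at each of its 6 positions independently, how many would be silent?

Codon 1 (CCC, Pro): 3 synonymous substitutions.
Codon 2 (ACU, Thr): 3 synonymous substitutions.
Total: 3 + 3 = 6.

6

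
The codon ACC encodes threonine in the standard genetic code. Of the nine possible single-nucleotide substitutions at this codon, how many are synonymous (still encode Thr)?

Position 1: none → 0 synonymous.
Position 2: none → 0 synonymous.
Position 3: ACU, ACA, ACG → 3 synonymous.
Total: 0 + 0 + 3 = 3.

3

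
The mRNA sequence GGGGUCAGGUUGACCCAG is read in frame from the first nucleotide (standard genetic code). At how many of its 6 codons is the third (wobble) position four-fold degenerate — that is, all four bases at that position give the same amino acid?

3

Codon 1 GGG (Gly): third position 4-fold.
Codon 2 GUC (Val): third position 4-fold.
Codon 3 AGG (Arg): third position 2-fold.
Codon 4 UUG (Leu): third position 2-fold.
Codon 5 ACC (Thr): third position 4-fold.
Codon 6 CAG (Gln): third position 2-fold.
Four-fold degenerate third positions: 3.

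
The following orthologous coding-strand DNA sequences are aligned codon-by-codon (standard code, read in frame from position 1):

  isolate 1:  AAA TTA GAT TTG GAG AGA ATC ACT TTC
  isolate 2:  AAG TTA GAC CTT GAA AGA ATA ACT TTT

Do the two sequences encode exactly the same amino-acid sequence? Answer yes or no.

yes

Codon 1: AAA Lys / AAG Lys — synonymous.
Codon 2: TTA Leu / TTA Leu — identical.
Codon 3: GAT Asp / GAC Asp — synonymous.
Codon 4: TTG Leu / CTT Leu — synonymous.
Codon 5: GAG Glu / GAA Glu — synonymous.
Codon 6: AGA Arg / AGA Arg — identical.
Codon 7: ATC Ile / ATA Ile — synonymous.
Codon 8: ACT Thr / ACT Thr — identical.
Codon 9: TTC Phe / TTT Phe — synonymous.
Nonsynonymous differences: 0 → same protein.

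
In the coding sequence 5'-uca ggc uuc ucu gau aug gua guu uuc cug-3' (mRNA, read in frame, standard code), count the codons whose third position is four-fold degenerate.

6

Codon 1 UCA (Ser): third position 4-fold.
Codon 2 GGC (Gly): third position 4-fold.
Codon 3 UUC (Phe): third position 2-fold.
Codon 4 UCU (Ser): third position 4-fold.
Codon 5 GAU (Asp): third position 2-fold.
Codon 6 AUG (Met): third position 1-fold.
Codon 7 GUA (Val): third position 4-fold.
Codon 8 GUU (Val): third position 4-fold.
Codon 9 UUC (Phe): third position 2-fold.
Codon 10 CUG (Leu): third position 4-fold.
Four-fold degenerate third positions: 6.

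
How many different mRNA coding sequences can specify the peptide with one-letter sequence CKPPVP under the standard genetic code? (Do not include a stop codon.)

1024

Cys: 2 codons.
Lys: 2 codons.
Pro: 4 codons.
Pro: 4 codons.
Val: 4 codons.
Pro: 4 codons.
2 × 2 × 4 × 4 × 4 × 4 = 1024.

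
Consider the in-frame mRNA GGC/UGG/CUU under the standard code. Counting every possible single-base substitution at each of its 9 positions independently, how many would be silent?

Codon 1 (GGC, Gly): 3 synonymous substitutions.
Codon 2 (UGG, Trp): 0 synonymous substitutions.
Codon 3 (CUU, Leu): 3 synonymous substitutions.
Total: 3 + 0 + 3 = 6.

6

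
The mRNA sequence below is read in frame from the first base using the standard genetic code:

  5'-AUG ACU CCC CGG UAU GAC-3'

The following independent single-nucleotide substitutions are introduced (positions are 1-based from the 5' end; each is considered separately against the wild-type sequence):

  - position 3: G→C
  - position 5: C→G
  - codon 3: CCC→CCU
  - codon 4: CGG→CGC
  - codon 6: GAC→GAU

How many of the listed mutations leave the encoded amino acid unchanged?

Codon 1: AUG (Met) → AUC (Ile) — missense.
Codon 2: ACU (Thr) → AGU (Ser) — missense.
Codon 3: CCC (Pro) → CCU (Pro) — synonymous.
Codon 4: CGG (Arg) → CGC (Arg) — synonymous.
Codon 6: GAC (Asp) → GAU (Asp) — synonymous.
Synonymous: 3 of 5.

3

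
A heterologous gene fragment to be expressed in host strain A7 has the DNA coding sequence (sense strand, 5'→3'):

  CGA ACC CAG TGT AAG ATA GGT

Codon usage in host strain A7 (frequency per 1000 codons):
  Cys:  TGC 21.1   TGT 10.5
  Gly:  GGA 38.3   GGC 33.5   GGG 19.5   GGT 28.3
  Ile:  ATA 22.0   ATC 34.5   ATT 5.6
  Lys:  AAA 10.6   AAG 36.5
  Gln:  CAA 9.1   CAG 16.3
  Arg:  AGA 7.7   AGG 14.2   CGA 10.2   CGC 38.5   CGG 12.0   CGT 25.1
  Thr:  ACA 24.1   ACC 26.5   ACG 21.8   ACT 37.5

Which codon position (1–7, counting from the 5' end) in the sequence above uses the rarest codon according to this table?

1

Codon 1 CGA (Arg): 10.2 per 1000.
Codon 2 ACC (Thr): 26.5 per 1000.
Codon 3 CAG (Gln): 16.3 per 1000.
Codon 4 TGT (Cys): 10.5 per 1000.
Codon 5 AAG (Lys): 36.5 per 1000.
Codon 6 ATA (Ile): 22.0 per 1000.
Codon 7 GGT (Gly): 28.3 per 1000.
Lowest frequency is 10.2 at codon 1.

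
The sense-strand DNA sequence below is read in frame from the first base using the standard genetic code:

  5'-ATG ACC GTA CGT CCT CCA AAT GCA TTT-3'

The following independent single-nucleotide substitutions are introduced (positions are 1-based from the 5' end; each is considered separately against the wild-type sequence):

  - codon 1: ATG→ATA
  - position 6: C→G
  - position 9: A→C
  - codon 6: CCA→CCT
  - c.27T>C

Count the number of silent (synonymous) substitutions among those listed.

4

Codon 1: ATG (Met) → ATA (Ile) — missense.
Codon 2: ACC (Thr) → ACG (Thr) — synonymous.
Codon 3: GTA (Val) → GTC (Val) — synonymous.
Codon 6: CCA (Pro) → CCT (Pro) — synonymous.
Codon 9: TTT (Phe) → TTC (Phe) — synonymous.
Synonymous: 4 of 5.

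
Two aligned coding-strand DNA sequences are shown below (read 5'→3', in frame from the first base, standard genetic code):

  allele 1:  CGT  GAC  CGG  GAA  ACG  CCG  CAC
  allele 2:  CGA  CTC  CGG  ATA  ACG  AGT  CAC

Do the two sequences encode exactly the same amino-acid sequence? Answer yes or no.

Codon 1: CGT Arg / CGA Arg — synonymous.
Codon 2: GAC Asp / CTC Leu — nonsynonymous.
Codon 3: CGG Arg / CGG Arg — identical.
Codon 4: GAA Glu / ATA Ile — nonsynonymous.
Codon 5: ACG Thr / ACG Thr — identical.
Codon 6: CCG Pro / AGT Ser — nonsynonymous.
Codon 7: CAC His / CAC His — identical.
Nonsynonymous differences: 3 → different protein.

no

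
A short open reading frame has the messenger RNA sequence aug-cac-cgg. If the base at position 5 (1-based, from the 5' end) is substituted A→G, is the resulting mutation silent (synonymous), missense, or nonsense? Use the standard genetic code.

missense

Position 5 falls in codon 2: CAC → His.
After the substitution the codon is CGC → Arg.
His ≠ Arg, so this is a missense mutation.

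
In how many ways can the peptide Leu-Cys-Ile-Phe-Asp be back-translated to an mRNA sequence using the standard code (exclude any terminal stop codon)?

144

Leu: 6 codons.
Cys: 2 codons.
Ile: 3 codons.
Phe: 2 codons.
Asp: 2 codons.
6 × 2 × 3 × 2 × 2 = 144.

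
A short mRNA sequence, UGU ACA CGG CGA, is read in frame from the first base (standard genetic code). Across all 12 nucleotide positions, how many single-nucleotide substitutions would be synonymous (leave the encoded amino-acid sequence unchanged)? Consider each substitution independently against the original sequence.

12

Codon 1 (UGU, Cys): 1 synonymous substitution.
Codon 2 (ACA, Thr): 3 synonymous substitutions.
Codon 3 (CGG, Arg): 4 synonymous substitutions.
Codon 4 (CGA, Arg): 4 synonymous substitutions.
Total: 1 + 3 + 4 + 4 = 12.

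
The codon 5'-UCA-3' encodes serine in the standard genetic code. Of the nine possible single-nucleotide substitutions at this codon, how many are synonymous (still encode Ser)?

3

Position 1: none → 0 synonymous.
Position 2: none → 0 synonymous.
Position 3: UCU, UCC, UCG → 3 synonymous.
Total: 0 + 0 + 3 = 3.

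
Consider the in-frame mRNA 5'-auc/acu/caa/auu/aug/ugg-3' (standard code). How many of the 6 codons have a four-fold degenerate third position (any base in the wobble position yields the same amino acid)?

Codon 1 AUC (Ile): third position 3-fold.
Codon 2 ACU (Thr): third position 4-fold.
Codon 3 CAA (Gln): third position 2-fold.
Codon 4 AUU (Ile): third position 3-fold.
Codon 5 AUG (Met): third position 1-fold.
Codon 6 UGG (Trp): third position 1-fold.
Four-fold degenerate third positions: 1.

1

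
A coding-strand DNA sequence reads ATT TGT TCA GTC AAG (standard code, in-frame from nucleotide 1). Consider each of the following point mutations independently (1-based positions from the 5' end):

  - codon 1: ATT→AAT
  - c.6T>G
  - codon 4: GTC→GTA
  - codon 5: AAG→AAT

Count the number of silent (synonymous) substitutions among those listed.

Codon 1: ATT (Ile) → AAT (Asn) — missense.
Codon 2: TGT (Cys) → TGG (Trp) — missense.
Codon 4: GTC (Val) → GTA (Val) — synonymous.
Codon 5: AAG (Lys) → AAT (Asn) — missense.
Synonymous: 1 of 4.

1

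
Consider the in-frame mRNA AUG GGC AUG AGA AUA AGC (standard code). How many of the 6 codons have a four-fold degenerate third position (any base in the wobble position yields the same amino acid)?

1

Codon 1 AUG (Met): third position 1-fold.
Codon 2 GGC (Gly): third position 4-fold.
Codon 3 AUG (Met): third position 1-fold.
Codon 4 AGA (Arg): third position 2-fold.
Codon 5 AUA (Ile): third position 3-fold.
Codon 6 AGC (Ser): third position 2-fold.
Four-fold degenerate third positions: 1.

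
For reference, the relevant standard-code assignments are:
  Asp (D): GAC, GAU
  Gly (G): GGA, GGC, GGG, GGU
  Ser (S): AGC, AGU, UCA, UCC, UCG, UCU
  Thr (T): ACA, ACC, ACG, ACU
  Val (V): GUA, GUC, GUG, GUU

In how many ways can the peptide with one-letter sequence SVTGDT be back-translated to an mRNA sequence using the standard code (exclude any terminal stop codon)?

3072

Ser: 6 codons.
Val: 4 codons.
Thr: 4 codons.
Gly: 4 codons.
Asp: 2 codons.
Thr: 4 codons.
6 × 4 × 4 × 4 × 2 × 4 = 3072.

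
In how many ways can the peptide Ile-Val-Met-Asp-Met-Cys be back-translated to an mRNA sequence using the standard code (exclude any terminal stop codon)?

48

Ile: 3 codons.
Val: 4 codons.
Met: 1 codon.
Asp: 2 codons.
Met: 1 codon.
Cys: 2 codons.
3 × 4 × 1 × 2 × 1 × 2 = 48.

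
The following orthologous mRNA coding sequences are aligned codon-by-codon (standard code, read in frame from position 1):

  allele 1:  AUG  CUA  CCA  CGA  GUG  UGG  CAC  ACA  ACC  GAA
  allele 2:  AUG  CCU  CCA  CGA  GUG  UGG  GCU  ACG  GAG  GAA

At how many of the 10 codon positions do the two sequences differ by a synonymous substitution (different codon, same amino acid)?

Codon 1: AUG Met / AUG Met — identical.
Codon 2: CUA Leu / CCU Pro — nonsynonymous.
Codon 3: CCA Pro / CCA Pro — identical.
Codon 4: CGA Arg / CGA Arg — identical.
Codon 5: GUG Val / GUG Val — identical.
Codon 6: UGG Trp / UGG Trp — identical.
Codon 7: CAC His / GCU Ala — nonsynonymous.
Codon 8: ACA Thr / ACG Thr — synonymous.
Codon 9: ACC Thr / GAG Glu — nonsynonymous.
Codon 10: GAA Glu / GAA Glu — identical.
Synonymous differences: 1.

1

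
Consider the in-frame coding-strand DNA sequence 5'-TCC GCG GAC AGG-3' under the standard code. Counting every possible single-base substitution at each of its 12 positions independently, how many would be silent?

Codon 1 (TCC, Ser): 3 synonymous substitutions.
Codon 2 (GCG, Ala): 3 synonymous substitutions.
Codon 3 (GAC, Asp): 1 synonymous substitution.
Codon 4 (AGG, Arg): 2 synonymous substitutions.
Total: 3 + 3 + 1 + 2 = 9.

9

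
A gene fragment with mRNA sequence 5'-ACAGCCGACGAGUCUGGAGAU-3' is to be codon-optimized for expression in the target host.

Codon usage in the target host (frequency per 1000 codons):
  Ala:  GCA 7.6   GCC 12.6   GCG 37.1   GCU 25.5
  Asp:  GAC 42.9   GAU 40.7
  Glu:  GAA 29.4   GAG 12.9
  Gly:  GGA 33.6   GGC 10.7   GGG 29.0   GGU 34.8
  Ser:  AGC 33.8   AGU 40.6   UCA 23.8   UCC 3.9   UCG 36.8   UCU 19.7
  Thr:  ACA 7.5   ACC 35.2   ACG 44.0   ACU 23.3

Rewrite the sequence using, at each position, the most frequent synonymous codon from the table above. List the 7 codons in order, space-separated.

ACG GCG GAC GAA AGU GGU GAC

Codon 1 (Thr): best is ACG at 44.0.
Codon 2 (Ala): best is GCG at 37.1.
Codon 3 (Asp): best is GAC at 42.9.
Codon 4 (Glu): best is GAA at 29.4.
Codon 5 (Ser): best is AGU at 40.6.
Codon 6 (Gly): best is GGU at 34.8.
Codon 7 (Asp): best is GAC at 42.9.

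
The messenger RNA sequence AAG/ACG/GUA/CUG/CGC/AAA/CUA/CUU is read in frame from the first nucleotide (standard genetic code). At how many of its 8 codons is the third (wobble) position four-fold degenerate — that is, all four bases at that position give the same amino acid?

Codon 1 AAG (Lys): third position 2-fold.
Codon 2 ACG (Thr): third position 4-fold.
Codon 3 GUA (Val): third position 4-fold.
Codon 4 CUG (Leu): third position 4-fold.
Codon 5 CGC (Arg): third position 4-fold.
Codon 6 AAA (Lys): third position 2-fold.
Codon 7 CUA (Leu): third position 4-fold.
Codon 8 CUU (Leu): third position 4-fold.
Four-fold degenerate third positions: 6.

6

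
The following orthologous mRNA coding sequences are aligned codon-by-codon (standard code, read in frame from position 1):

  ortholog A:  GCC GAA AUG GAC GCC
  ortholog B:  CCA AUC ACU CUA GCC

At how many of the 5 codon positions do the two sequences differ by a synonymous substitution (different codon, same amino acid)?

0

Codon 1: GCC Ala / CCA Pro — nonsynonymous.
Codon 2: GAA Glu / AUC Ile — nonsynonymous.
Codon 3: AUG Met / ACU Thr — nonsynonymous.
Codon 4: GAC Asp / CUA Leu — nonsynonymous.
Codon 5: GCC Ala / GCC Ala — identical.
Synonymous differences: 0.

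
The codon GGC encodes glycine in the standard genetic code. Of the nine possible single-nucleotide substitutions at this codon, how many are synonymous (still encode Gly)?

3

Position 1: none → 0 synonymous.
Position 2: none → 0 synonymous.
Position 3: GGU, GGA, GGG → 3 synonymous.
Total: 0 + 0 + 3 = 3.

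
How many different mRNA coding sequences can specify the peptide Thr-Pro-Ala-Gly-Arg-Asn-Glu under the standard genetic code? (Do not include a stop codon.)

6144

Thr: 4 codons.
Pro: 4 codons.
Ala: 4 codons.
Gly: 4 codons.
Arg: 6 codons.
Asn: 2 codons.
Glu: 2 codons.
4 × 4 × 4 × 4 × 6 × 2 × 2 = 6144.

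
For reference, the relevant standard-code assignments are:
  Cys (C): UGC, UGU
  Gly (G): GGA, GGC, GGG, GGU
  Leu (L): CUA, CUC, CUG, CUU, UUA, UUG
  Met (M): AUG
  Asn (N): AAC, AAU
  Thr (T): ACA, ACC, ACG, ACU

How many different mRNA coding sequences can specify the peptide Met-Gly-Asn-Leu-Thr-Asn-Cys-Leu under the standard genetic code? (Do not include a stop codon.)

4608

Met: 1 codon.
Gly: 4 codons.
Asn: 2 codons.
Leu: 6 codons.
Thr: 4 codons.
Asn: 2 codons.
Cys: 2 codons.
Leu: 6 codons.
1 × 4 × 2 × 6 × 4 × 2 × 2 × 6 = 4608.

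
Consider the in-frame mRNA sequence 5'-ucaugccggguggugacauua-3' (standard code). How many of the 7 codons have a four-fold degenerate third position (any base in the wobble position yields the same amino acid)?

5

Codon 1 UCA (Ser): third position 4-fold.
Codon 2 UGC (Cys): third position 2-fold.
Codon 3 CGG (Arg): third position 4-fold.
Codon 4 GUG (Val): third position 4-fold.
Codon 5 GUG (Val): third position 4-fold.
Codon 6 ACA (Thr): third position 4-fold.
Codon 7 UUA (Leu): third position 2-fold.
Four-fold degenerate third positions: 5.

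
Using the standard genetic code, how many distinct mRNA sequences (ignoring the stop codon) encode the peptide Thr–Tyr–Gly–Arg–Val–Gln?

1536

Thr: 4 codons.
Tyr: 2 codons.
Gly: 4 codons.
Arg: 6 codons.
Val: 4 codons.
Gln: 2 codons.
4 × 2 × 4 × 6 × 4 × 2 = 1536.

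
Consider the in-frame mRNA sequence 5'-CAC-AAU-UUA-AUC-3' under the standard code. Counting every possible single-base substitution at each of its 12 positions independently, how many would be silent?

6

Codon 1 (CAC, His): 1 synonymous substitution.
Codon 2 (AAU, Asn): 1 synonymous substitution.
Codon 3 (UUA, Leu): 2 synonymous substitutions.
Codon 4 (AUC, Ile): 2 synonymous substitutions.
Total: 1 + 1 + 2 + 2 = 6.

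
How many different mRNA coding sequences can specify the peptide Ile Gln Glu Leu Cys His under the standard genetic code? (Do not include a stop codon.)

Ile: 3 codons.
Gln: 2 codons.
Glu: 2 codons.
Leu: 6 codons.
Cys: 2 codons.
His: 2 codons.
3 × 2 × 2 × 6 × 2 × 2 = 288.

288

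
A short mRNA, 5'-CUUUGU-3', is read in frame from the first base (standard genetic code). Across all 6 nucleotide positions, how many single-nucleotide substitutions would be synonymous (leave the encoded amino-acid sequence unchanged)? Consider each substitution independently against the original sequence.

Codon 1 (CUU, Leu): 3 synonymous substitutions.
Codon 2 (UGU, Cys): 1 synonymous substitution.
Total: 3 + 1 = 4.

4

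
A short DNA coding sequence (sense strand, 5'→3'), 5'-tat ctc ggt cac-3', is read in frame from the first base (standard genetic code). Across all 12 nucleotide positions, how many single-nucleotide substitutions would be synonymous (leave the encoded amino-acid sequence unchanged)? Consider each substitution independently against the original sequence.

8

Codon 1 (TAT, Tyr): 1 synonymous substitution.
Codon 2 (CTC, Leu): 3 synonymous substitutions.
Codon 3 (GGT, Gly): 3 synonymous substitutions.
Codon 4 (CAC, His): 1 synonymous substitution.
Total: 1 + 3 + 3 + 1 = 8.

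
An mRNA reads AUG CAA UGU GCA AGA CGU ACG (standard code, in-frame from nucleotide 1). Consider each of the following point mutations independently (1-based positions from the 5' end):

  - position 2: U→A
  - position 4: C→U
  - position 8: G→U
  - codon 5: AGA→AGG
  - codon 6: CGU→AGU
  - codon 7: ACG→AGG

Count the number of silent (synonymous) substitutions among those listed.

1

Codon 1: AUG (Met) → AAG (Lys) — missense.
Codon 2: CAA (Gln) → UAA (Stop) — nonsense.
Codon 3: UGU (Cys) → UUU (Phe) — missense.
Codon 5: AGA (Arg) → AGG (Arg) — synonymous.
Codon 6: CGU (Arg) → AGU (Ser) — missense.
Codon 7: ACG (Thr) → AGG (Arg) — missense.
Synonymous: 1 of 6.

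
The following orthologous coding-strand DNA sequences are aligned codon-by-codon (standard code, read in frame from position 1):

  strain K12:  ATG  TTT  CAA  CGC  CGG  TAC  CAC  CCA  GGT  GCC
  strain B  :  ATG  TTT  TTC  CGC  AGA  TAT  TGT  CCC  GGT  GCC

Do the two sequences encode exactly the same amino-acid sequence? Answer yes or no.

Codon 1: ATG Met / ATG Met — identical.
Codon 2: TTT Phe / TTT Phe — identical.
Codon 3: CAA Gln / TTC Phe — nonsynonymous.
Codon 4: CGC Arg / CGC Arg — identical.
Codon 5: CGG Arg / AGA Arg — synonymous.
Codon 6: TAC Tyr / TAT Tyr — synonymous.
Codon 7: CAC His / TGT Cys — nonsynonymous.
Codon 8: CCA Pro / CCC Pro — synonymous.
Codon 9: GGT Gly / GGT Gly — identical.
Codon 10: GCC Ala / GCC Ala — identical.
Nonsynonymous differences: 2 → different protein.

no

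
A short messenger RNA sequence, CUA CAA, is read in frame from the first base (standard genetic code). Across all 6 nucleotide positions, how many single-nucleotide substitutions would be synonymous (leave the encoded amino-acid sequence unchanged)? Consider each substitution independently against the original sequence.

5

Codon 1 (CUA, Leu): 4 synonymous substitutions.
Codon 2 (CAA, Gln): 1 synonymous substitution.
Total: 4 + 1 = 5.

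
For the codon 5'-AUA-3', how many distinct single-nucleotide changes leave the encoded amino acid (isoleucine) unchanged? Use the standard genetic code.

Position 1: none → 0 synonymous.
Position 2: none → 0 synonymous.
Position 3: AUU, AUC → 2 synonymous.
Total: 0 + 0 + 2 = 2.

2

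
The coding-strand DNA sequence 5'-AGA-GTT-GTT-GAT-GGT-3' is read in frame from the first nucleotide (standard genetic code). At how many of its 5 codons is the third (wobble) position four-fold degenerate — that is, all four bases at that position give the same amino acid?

3

Codon 1 AGA (Arg): third position 2-fold.
Codon 2 GTT (Val): third position 4-fold.
Codon 3 GTT (Val): third position 4-fold.
Codon 4 GAT (Asp): third position 2-fold.
Codon 5 GGT (Gly): third position 4-fold.
Four-fold degenerate third positions: 3.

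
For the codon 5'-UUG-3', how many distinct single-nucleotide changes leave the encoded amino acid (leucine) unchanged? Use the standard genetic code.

2

Position 1: CUG → 1 synonymous.
Position 2: none → 0 synonymous.
Position 3: UUA → 1 synonymous.
Total: 1 + 0 + 1 = 2.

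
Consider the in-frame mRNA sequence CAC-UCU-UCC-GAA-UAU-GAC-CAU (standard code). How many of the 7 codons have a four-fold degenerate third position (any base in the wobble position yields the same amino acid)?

Codon 1 CAC (His): third position 2-fold.
Codon 2 UCU (Ser): third position 4-fold.
Codon 3 UCC (Ser): third position 4-fold.
Codon 4 GAA (Glu): third position 2-fold.
Codon 5 UAU (Tyr): third position 2-fold.
Codon 6 GAC (Asp): third position 2-fold.
Codon 7 CAU (His): third position 2-fold.
Four-fold degenerate third positions: 2.

2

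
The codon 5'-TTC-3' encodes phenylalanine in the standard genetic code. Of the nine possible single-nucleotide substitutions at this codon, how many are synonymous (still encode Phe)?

Position 1: none → 0 synonymous.
Position 2: none → 0 synonymous.
Position 3: TTT → 1 synonymous.
Total: 0 + 0 + 1 = 1.

1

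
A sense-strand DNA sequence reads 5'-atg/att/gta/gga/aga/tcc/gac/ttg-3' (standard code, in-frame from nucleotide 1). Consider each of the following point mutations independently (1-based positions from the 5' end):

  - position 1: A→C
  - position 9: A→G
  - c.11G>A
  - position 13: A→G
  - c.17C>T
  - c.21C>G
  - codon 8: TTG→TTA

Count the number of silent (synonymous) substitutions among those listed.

Codon 1: ATG (Met) → CTG (Leu) — missense.
Codon 3: GTA (Val) → GTG (Val) — synonymous.
Codon 4: GGA (Gly) → GAA (Glu) — missense.
Codon 5: AGA (Arg) → GGA (Gly) — missense.
Codon 6: TCC (Ser) → TTC (Phe) — missense.
Codon 7: GAC (Asp) → GAG (Glu) — missense.
Codon 8: TTG (Leu) → TTA (Leu) — synonymous.
Synonymous: 2 of 7.

2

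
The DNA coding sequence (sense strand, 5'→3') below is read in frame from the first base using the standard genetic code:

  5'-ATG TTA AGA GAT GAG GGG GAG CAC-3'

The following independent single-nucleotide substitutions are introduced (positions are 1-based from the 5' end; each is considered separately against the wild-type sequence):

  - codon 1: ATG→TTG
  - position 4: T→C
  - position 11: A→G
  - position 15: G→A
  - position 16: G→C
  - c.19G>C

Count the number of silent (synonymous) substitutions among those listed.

Codon 1: ATG (Met) → TTG (Leu) — missense.
Codon 2: TTA (Leu) → CTA (Leu) — synonymous.
Codon 4: GAT (Asp) → GGT (Gly) — missense.
Codon 5: GAG (Glu) → GAA (Glu) — synonymous.
Codon 6: GGG (Gly) → CGG (Arg) — missense.
Codon 7: GAG (Glu) → CAG (Gln) — missense.
Synonymous: 2 of 6.

2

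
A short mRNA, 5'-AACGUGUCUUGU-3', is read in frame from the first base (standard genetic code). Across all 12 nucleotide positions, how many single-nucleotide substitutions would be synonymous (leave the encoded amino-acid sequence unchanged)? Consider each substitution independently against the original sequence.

Codon 1 (AAC, Asn): 1 synonymous substitution.
Codon 2 (GUG, Val): 3 synonymous substitutions.
Codon 3 (UCU, Ser): 3 synonymous substitutions.
Codon 4 (UGU, Cys): 1 synonymous substitution.
Total: 1 + 3 + 3 + 1 = 8.

8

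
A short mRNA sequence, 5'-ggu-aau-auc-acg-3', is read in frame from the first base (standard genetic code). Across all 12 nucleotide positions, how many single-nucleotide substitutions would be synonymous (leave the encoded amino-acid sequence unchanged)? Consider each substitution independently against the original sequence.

Codon 1 (GGU, Gly): 3 synonymous substitutions.
Codon 2 (AAU, Asn): 1 synonymous substitution.
Codon 3 (AUC, Ile): 2 synonymous substitutions.
Codon 4 (ACG, Thr): 3 synonymous substitutions.
Total: 3 + 1 + 2 + 3 = 9.

9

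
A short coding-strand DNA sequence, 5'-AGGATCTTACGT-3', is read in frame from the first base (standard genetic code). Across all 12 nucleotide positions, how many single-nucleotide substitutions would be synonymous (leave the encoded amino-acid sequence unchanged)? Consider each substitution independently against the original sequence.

9

Codon 1 (AGG, Arg): 2 synonymous substitutions.
Codon 2 (ATC, Ile): 2 synonymous substitutions.
Codon 3 (TTA, Leu): 2 synonymous substitutions.
Codon 4 (CGT, Arg): 3 synonymous substitutions.
Total: 2 + 2 + 2 + 3 = 9.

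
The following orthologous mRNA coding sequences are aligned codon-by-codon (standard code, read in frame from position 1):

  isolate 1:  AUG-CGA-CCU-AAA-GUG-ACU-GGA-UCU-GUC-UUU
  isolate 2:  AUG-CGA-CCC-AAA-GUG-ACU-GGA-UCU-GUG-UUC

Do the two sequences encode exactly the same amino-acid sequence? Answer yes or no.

yes

Codon 1: AUG Met / AUG Met — identical.
Codon 2: CGA Arg / CGA Arg — identical.
Codon 3: CCU Pro / CCC Pro — synonymous.
Codon 4: AAA Lys / AAA Lys — identical.
Codon 5: GUG Val / GUG Val — identical.
Codon 6: ACU Thr / ACU Thr — identical.
Codon 7: GGA Gly / GGA Gly — identical.
Codon 8: UCU Ser / UCU Ser — identical.
Codon 9: GUC Val / GUG Val — synonymous.
Codon 10: UUU Phe / UUC Phe — synonymous.
Nonsynonymous differences: 0 → same protein.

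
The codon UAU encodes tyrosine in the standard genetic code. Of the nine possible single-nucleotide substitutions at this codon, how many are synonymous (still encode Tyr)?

1

Position 1: none → 0 synonymous.
Position 2: none → 0 synonymous.
Position 3: UAC → 1 synonymous.
Total: 0 + 0 + 1 = 1.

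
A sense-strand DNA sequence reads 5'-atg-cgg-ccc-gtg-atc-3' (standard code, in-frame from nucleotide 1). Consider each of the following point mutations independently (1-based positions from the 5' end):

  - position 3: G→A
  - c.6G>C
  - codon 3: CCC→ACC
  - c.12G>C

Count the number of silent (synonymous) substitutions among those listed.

Codon 1: ATG (Met) → ATA (Ile) — missense.
Codon 2: CGG (Arg) → CGC (Arg) — synonymous.
Codon 3: CCC (Pro) → ACC (Thr) — missense.
Codon 4: GTG (Val) → GTC (Val) — synonymous.
Synonymous: 2 of 4.

2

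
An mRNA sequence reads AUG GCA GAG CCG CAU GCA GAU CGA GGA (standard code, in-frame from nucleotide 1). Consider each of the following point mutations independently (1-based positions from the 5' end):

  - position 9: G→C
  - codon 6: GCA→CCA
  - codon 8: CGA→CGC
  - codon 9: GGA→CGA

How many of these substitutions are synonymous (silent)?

Codon 3: GAG (Glu) → GAC (Asp) — missense.
Codon 6: GCA (Ala) → CCA (Pro) — missense.
Codon 8: CGA (Arg) → CGC (Arg) — synonymous.
Codon 9: GGA (Gly) → CGA (Arg) — missense.
Synonymous: 1 of 4.

1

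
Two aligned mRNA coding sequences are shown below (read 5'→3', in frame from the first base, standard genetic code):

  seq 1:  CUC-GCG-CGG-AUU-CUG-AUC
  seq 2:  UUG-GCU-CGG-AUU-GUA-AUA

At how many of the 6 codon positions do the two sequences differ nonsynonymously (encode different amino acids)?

1

Codon 1: CUC Leu / UUG Leu — synonymous.
Codon 2: GCG Ala / GCU Ala — synonymous.
Codon 3: CGG Arg / CGG Arg — identical.
Codon 4: AUU Ile / AUU Ile — identical.
Codon 5: CUG Leu / GUA Val — nonsynonymous.
Codon 6: AUC Ile / AUA Ile — synonymous.
Nonsynonymous differences: 1.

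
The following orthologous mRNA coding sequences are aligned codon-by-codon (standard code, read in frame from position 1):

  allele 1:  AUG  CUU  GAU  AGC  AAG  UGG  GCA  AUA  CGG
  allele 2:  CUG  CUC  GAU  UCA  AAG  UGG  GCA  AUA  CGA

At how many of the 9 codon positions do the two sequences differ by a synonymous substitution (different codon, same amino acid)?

3

Codon 1: AUG Met / CUG Leu — nonsynonymous.
Codon 2: CUU Leu / CUC Leu — synonymous.
Codon 3: GAU Asp / GAU Asp — identical.
Codon 4: AGC Ser / UCA Ser — synonymous.
Codon 5: AAG Lys / AAG Lys — identical.
Codon 6: UGG Trp / UGG Trp — identical.
Codon 7: GCA Ala / GCA Ala — identical.
Codon 8: AUA Ile / AUA Ile — identical.
Codon 9: CGG Arg / CGA Arg — synonymous.
Synonymous differences: 3.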